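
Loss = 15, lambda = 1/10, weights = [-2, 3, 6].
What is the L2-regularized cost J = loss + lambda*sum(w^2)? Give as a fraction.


L2 sq norm = sum(w^2) = 49. J = 15 + 1/10 * 49 = 199/10.

199/10


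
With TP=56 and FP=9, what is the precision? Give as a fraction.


Precision = TP / (TP + FP) = 56 / 65 = 56/65.

56/65


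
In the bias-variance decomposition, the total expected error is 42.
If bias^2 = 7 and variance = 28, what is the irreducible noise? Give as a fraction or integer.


Total error = bias^2 + variance + irreducible noise. So irreducible noise = 42 - 7 - 28 = 7.

7


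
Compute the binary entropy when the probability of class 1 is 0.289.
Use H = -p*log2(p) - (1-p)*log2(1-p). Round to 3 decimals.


H = -0.289*log2(0.289) - 0.711*log2(0.711) = 0.867.

0.867


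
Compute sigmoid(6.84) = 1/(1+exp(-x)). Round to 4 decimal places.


sigma(6.84) = 1/(1+e^(-6.84)) = 1/(1+0.001070) = 1/1.001070 = 0.9989.

0.9989


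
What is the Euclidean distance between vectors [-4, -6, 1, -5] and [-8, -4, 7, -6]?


d = sqrt(sum of squared differences). (-4--8)^2=16, (-6--4)^2=4, (1-7)^2=36, (-5--6)^2=1. Sum = 57.

sqrt(57)


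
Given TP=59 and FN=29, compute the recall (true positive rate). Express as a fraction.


Recall = TP / (TP + FN) = 59 / 88 = 59/88.

59/88


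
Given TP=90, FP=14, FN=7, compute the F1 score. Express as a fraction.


Precision = 90/104 = 45/52. Recall = 90/97 = 90/97. F1 = 2*P*R/(P+R) = 60/67.

60/67


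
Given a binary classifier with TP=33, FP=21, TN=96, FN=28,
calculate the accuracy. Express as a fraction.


Accuracy = (TP + TN) / (TP + TN + FP + FN) = (33 + 96) / 178 = 129/178.

129/178


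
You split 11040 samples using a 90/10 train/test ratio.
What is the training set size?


Test set = 11040 * 10% = 1104. Training set = 11040 - 1104 = 9936.

9936


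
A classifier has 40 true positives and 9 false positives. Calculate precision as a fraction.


Precision = TP / (TP + FP) = 40 / 49 = 40/49.

40/49


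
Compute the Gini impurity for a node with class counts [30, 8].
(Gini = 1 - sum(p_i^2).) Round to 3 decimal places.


Total = 38. Proportions: 30/38, 8/38. sum(p_i^2) = 0.6676. Gini = 1 - 0.6676 = 0.3324, which rounds to 0.332.

0.332


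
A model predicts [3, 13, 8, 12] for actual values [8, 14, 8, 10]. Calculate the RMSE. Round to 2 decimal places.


MSE = 7.5000. RMSE = sqrt(7.5000) = 2.74.

2.74


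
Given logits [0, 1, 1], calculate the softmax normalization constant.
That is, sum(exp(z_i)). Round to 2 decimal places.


Denom = e^0=1.0000 + e^1=2.7183 + e^1=2.7183. Sum = 6.4366, which rounds to 6.44.

6.44


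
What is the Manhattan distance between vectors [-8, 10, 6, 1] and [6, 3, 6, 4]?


d = sum of absolute differences: |-8-6|=14 + |10-3|=7 + |6-6|=0 + |1-4|=3 = 24.

24


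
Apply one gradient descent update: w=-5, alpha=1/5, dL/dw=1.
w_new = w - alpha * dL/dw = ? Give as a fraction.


w_new = -5 - 1/5 * 1 = -5 - 1/5 = -26/5.

-26/5


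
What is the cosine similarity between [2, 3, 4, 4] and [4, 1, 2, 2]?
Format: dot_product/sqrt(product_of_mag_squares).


dot = 27. |a|^2 = 45, |b|^2 = 25. cos = 27/sqrt(1125).

27/sqrt(1125)


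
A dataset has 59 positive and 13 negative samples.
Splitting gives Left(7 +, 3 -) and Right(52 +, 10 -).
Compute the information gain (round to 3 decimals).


H(parent) = 0.6813. H(left) = 0.8813, H(right) = 0.6374. Weighted = (10/72)*0.8813 + (62/72)*0.6374 = 0.6713. IG = 0.6813 - 0.6713 = 0.0100, which rounds to 0.010.

0.010


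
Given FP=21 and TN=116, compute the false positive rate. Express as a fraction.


FPR = FP / (FP + TN) = 21 / 137 = 21/137.

21/137


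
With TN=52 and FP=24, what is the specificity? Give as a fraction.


Specificity = TN / (TN + FP) = 52 / 76 = 13/19.

13/19


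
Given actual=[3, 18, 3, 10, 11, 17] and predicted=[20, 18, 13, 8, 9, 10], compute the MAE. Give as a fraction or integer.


MAE = (1/6) * (|3-20|=17 + |18-18|=0 + |3-13|=10 + |10-8|=2 + |11-9|=2 + |17-10|=7). Sum = 38. MAE = 19/3.

19/3


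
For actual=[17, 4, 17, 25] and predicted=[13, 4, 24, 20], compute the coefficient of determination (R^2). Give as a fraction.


Mean(y) = 63/4. SS_res = 90. SS_tot = 907/4. R^2 = 1 - 90/(907/4) = 547/907.

547/907


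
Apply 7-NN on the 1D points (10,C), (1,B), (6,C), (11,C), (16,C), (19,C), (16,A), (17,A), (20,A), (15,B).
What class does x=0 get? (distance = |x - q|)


Distances: |10-0|=10, |1-0|=1, |6-0|=6, |11-0|=11, |16-0|=16, |19-0|=19, |16-0|=16, |17-0|=17, |20-0|=20, |15-0|=15. 7 nearest: (1,B), (6,C), (10,C), (11,C), (15,B), (16,A), (16,C). Counts: {'B': 2, 'C': 4, 'A': 1}. Majority class: C.

C


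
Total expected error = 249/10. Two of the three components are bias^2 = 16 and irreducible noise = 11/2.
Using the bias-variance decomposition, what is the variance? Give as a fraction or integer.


Total error = bias^2 + variance + irreducible noise. So variance = 249/10 - 16 - 11/2 = 17/5.

17/5


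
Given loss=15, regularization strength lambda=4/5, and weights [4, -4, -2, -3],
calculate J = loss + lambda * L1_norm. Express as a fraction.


L1 norm = sum(|w|) = 13. J = 15 + 4/5 * 13 = 127/5.

127/5


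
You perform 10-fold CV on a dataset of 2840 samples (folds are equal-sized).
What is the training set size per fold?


Each validation fold has 2840/10 = 284 samples. Training set = 2840 - 284 = 2556.

2556


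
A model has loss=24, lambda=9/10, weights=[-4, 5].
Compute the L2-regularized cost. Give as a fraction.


L2 sq norm = sum(w^2) = 41. J = 24 + 9/10 * 41 = 609/10.

609/10


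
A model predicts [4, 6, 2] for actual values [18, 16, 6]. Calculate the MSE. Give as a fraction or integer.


MSE = (1/3) * ((18-4)^2=196 + (16-6)^2=100 + (6-2)^2=16). Sum = 312. MSE = 104.

104


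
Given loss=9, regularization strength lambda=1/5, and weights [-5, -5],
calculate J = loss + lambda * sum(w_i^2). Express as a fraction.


L2 sq norm = sum(w^2) = 50. J = 9 + 1/5 * 50 = 19.

19


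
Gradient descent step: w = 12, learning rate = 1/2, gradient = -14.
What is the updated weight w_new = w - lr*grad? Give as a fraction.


w_new = 12 - 1/2 * -14 = 12 - -7 = 19.

19


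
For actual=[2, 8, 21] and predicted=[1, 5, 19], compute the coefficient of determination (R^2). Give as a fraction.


Mean(y) = 31/3. SS_res = 14. SS_tot = 566/3. R^2 = 1 - 14/(566/3) = 262/283.

262/283


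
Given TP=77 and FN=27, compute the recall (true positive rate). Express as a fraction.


Recall = TP / (TP + FN) = 77 / 104 = 77/104.

77/104


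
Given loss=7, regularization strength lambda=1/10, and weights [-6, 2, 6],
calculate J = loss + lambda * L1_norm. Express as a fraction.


L1 norm = sum(|w|) = 14. J = 7 + 1/10 * 14 = 42/5.

42/5


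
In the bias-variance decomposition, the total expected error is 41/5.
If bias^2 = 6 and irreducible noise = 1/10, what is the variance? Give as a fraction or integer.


Total error = bias^2 + variance + irreducible noise. So variance = 41/5 - 6 - 1/10 = 21/10.

21/10


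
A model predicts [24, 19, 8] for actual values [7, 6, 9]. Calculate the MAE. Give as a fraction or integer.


MAE = (1/3) * (|7-24|=17 + |6-19|=13 + |9-8|=1). Sum = 31. MAE = 31/3.

31/3


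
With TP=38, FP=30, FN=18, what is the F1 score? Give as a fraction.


Precision = 38/68 = 19/34. Recall = 38/56 = 19/28. F1 = 2*P*R/(P+R) = 19/31.

19/31


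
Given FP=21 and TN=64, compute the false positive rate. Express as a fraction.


FPR = FP / (FP + TN) = 21 / 85 = 21/85.

21/85


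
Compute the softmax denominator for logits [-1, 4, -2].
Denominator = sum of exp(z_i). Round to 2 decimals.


Denom = e^-1=0.3679 + e^4=54.5982 + e^-2=0.1353. Sum = 55.1014, which rounds to 55.10.

55.10


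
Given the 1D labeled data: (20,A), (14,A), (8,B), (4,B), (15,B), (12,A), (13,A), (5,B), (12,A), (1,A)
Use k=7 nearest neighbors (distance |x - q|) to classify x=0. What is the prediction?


Distances: |20-0|=20, |14-0|=14, |8-0|=8, |4-0|=4, |15-0|=15, |12-0|=12, |13-0|=13, |5-0|=5, |12-0|=12, |1-0|=1. 7 nearest: (1,A), (4,B), (5,B), (8,B), (12,A), (12,A), (13,A). Counts: {'A': 4, 'B': 3}. Majority class: A.

A


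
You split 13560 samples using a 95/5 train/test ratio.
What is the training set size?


Test set = 13560 * 5% = 678. Training set = 13560 - 678 = 12882.

12882


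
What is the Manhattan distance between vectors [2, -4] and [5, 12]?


d = sum of absolute differences: |2-5|=3 + |-4-12|=16 = 19.

19


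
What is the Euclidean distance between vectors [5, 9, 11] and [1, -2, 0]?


d = sqrt(sum of squared differences). (5-1)^2=16, (9--2)^2=121, (11-0)^2=121. Sum = 258.

sqrt(258)


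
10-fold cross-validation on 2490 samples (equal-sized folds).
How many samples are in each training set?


Each validation fold has 2490/10 = 249 samples. Training set = 2490 - 249 = 2241.

2241


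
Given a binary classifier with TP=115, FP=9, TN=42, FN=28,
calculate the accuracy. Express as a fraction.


Accuracy = (TP + TN) / (TP + TN + FP + FN) = (115 + 42) / 194 = 157/194.

157/194


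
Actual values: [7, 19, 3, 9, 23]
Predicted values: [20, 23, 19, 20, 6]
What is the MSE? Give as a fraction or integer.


MSE = (1/5) * ((7-20)^2=169 + (19-23)^2=16 + (3-19)^2=256 + (9-20)^2=121 + (23-6)^2=289). Sum = 851. MSE = 851/5.

851/5


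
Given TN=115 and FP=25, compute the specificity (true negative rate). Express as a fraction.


Specificity = TN / (TN + FP) = 115 / 140 = 23/28.

23/28


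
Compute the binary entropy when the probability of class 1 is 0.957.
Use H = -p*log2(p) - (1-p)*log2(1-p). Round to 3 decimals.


H = -0.957*log2(0.957) - 0.043*log2(0.043) = 0.256.

0.256


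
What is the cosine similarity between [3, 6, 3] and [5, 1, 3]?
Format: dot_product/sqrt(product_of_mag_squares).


dot = 30. |a|^2 = 54, |b|^2 = 35. cos = 30/sqrt(1890).

30/sqrt(1890)


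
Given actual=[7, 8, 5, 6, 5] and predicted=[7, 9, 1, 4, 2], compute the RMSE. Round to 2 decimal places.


MSE = 6.0000. RMSE = sqrt(6.0000) = 2.45.

2.45


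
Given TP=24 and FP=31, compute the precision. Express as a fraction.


Precision = TP / (TP + FP) = 24 / 55 = 24/55.

24/55


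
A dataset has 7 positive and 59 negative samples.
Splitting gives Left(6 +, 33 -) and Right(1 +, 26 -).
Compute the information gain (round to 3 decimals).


H(parent) = 0.4879. H(left) = 0.6194, H(right) = 0.2285. Weighted = (39/66)*0.6194 + (27/66)*0.2285 = 0.4595. IG = 0.4879 - 0.4595 = 0.0284, which rounds to 0.028.

0.028


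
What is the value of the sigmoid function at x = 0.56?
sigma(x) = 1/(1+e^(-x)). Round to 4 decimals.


sigma(0.56) = 1/(1+e^(-0.56)) = 1/(1+0.571209) = 1/1.571209 = 0.6365.

0.6365


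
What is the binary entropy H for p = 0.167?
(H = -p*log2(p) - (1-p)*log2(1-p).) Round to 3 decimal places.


H = -0.167*log2(0.167) - 0.833*log2(0.833) = 0.651.

0.651


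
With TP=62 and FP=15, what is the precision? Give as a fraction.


Precision = TP / (TP + FP) = 62 / 77 = 62/77.

62/77


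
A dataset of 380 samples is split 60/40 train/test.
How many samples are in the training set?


Test set = 380 * 40% = 152. Training set = 380 - 152 = 228.

228


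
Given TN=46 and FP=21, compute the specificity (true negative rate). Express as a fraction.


Specificity = TN / (TN + FP) = 46 / 67 = 46/67.

46/67


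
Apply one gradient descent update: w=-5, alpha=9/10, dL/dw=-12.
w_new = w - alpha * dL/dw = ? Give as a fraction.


w_new = -5 - 9/10 * -12 = -5 - -54/5 = 29/5.

29/5


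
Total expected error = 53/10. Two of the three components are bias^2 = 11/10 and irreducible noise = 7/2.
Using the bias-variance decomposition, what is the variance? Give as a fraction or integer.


Total error = bias^2 + variance + irreducible noise. So variance = 53/10 - 11/10 - 7/2 = 7/10.

7/10


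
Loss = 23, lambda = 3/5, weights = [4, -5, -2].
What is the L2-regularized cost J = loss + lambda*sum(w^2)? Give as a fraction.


L2 sq norm = sum(w^2) = 45. J = 23 + 3/5 * 45 = 50.

50


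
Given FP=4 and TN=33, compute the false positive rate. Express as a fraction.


FPR = FP / (FP + TN) = 4 / 37 = 4/37.

4/37


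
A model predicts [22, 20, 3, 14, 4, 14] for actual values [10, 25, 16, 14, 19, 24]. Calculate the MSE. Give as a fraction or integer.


MSE = (1/6) * ((10-22)^2=144 + (25-20)^2=25 + (16-3)^2=169 + (14-14)^2=0 + (19-4)^2=225 + (24-14)^2=100). Sum = 663. MSE = 221/2.

221/2


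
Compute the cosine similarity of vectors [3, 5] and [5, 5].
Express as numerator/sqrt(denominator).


dot = 40. |a|^2 = 34, |b|^2 = 50. cos = 40/sqrt(1700).

40/sqrt(1700)


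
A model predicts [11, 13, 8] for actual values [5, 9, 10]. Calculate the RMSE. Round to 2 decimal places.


MSE = 18.6667. RMSE = sqrt(18.6667) = 4.32.

4.32


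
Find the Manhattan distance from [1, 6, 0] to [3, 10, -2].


d = sum of absolute differences: |1-3|=2 + |6-10|=4 + |0--2|=2 = 8.

8


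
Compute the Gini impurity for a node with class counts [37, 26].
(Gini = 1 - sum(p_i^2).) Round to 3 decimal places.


Total = 63. Proportions: 37/63, 26/63. sum(p_i^2) = 0.5152. Gini = 1 - 0.5152 = 0.4848, which rounds to 0.485.

0.485


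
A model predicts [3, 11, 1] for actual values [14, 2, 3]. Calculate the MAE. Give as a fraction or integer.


MAE = (1/3) * (|14-3|=11 + |2-11|=9 + |3-1|=2). Sum = 22. MAE = 22/3.

22/3


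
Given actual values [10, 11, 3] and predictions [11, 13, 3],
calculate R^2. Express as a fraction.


Mean(y) = 8. SS_res = 5. SS_tot = 38. R^2 = 1 - 5/(38) = 33/38.

33/38


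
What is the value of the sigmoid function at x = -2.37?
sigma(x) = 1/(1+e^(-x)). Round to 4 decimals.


sigma(-2.37) = 1/(1+e^(2.37)) = 1/(1+10.697392) = 1/11.697392 = 0.0855.

0.0855


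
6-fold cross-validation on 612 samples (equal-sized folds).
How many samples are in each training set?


Each validation fold has 612/6 = 102 samples. Training set = 612 - 102 = 510.

510


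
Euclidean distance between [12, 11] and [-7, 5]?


d = sqrt(sum of squared differences). (12--7)^2=361, (11-5)^2=36. Sum = 397.

sqrt(397)


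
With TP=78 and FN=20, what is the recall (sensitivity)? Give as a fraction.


Recall = TP / (TP + FN) = 78 / 98 = 39/49.

39/49


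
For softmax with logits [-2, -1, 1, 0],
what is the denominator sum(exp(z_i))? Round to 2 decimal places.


Denom = e^-2=0.1353 + e^-1=0.3679 + e^1=2.7183 + e^0=1.0000. Sum = 4.2215, which rounds to 4.22.

4.22


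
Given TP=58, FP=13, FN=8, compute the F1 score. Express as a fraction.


Precision = 58/71 = 58/71. Recall = 58/66 = 29/33. F1 = 2*P*R/(P+R) = 116/137.

116/137


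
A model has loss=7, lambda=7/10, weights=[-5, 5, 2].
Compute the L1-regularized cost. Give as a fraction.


L1 norm = sum(|w|) = 12. J = 7 + 7/10 * 12 = 77/5.

77/5


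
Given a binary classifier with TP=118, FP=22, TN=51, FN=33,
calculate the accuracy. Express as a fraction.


Accuracy = (TP + TN) / (TP + TN + FP + FN) = (118 + 51) / 224 = 169/224.

169/224


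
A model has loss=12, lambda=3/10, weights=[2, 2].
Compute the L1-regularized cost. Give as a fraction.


L1 norm = sum(|w|) = 4. J = 12 + 3/10 * 4 = 66/5.

66/5


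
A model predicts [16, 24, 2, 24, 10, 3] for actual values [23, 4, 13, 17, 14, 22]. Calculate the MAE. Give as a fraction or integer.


MAE = (1/6) * (|23-16|=7 + |4-24|=20 + |13-2|=11 + |17-24|=7 + |14-10|=4 + |22-3|=19). Sum = 68. MAE = 34/3.

34/3


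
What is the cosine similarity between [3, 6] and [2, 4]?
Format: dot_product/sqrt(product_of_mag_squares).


dot = 30. |a|^2 = 45, |b|^2 = 20. cos = 30/sqrt(900).

30/sqrt(900)


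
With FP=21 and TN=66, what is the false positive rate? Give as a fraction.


FPR = FP / (FP + TN) = 21 / 87 = 7/29.

7/29


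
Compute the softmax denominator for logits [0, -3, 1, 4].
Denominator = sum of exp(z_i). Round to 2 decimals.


Denom = e^0=1.0000 + e^-3=0.0498 + e^1=2.7183 + e^4=54.5982. Sum = 58.3663, which rounds to 58.37.

58.37


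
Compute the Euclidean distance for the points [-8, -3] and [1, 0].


d = sqrt(sum of squared differences). (-8-1)^2=81, (-3-0)^2=9. Sum = 90.

sqrt(90)


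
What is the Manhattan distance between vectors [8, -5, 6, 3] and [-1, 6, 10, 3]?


d = sum of absolute differences: |8--1|=9 + |-5-6|=11 + |6-10|=4 + |3-3|=0 = 24.

24


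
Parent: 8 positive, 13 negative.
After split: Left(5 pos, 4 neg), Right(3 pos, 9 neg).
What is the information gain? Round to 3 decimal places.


H(parent) = 0.9587. H(left) = 0.9911, H(right) = 0.8113. Weighted = (9/21)*0.9911 + (12/21)*0.8113 = 0.8884. IG = 0.9587 - 0.8884 = 0.0703, which rounds to 0.070.

0.070


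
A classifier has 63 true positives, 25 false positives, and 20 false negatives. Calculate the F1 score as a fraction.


Precision = 63/88 = 63/88. Recall = 63/83 = 63/83. F1 = 2*P*R/(P+R) = 14/19.

14/19


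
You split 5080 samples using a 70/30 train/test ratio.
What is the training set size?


Test set = 5080 * 30% = 1524. Training set = 5080 - 1524 = 3556.

3556


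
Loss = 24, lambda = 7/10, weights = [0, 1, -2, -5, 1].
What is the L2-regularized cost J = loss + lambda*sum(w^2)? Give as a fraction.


L2 sq norm = sum(w^2) = 31. J = 24 + 7/10 * 31 = 457/10.

457/10


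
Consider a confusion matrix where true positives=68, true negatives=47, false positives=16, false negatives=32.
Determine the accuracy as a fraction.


Accuracy = (TP + TN) / (TP + TN + FP + FN) = (68 + 47) / 163 = 115/163.

115/163


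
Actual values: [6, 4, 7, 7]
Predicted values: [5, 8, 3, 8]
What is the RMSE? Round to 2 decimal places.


MSE = 8.5000. RMSE = sqrt(8.5000) = 2.92.

2.92


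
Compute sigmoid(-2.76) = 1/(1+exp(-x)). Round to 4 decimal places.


sigma(-2.76) = 1/(1+e^(2.76)) = 1/(1+15.799843) = 1/16.799843 = 0.0595.

0.0595


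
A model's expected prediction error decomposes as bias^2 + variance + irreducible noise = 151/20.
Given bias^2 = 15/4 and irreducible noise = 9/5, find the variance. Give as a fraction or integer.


Total error = bias^2 + variance + irreducible noise. So variance = 151/20 - 15/4 - 9/5 = 2.

2


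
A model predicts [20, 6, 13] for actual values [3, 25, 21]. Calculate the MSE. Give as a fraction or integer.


MSE = (1/3) * ((3-20)^2=289 + (25-6)^2=361 + (21-13)^2=64). Sum = 714. MSE = 238.

238


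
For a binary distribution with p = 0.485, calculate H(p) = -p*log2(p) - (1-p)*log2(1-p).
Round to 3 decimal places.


H = -0.485*log2(0.485) - 0.515*log2(0.515) = 0.999.

0.999


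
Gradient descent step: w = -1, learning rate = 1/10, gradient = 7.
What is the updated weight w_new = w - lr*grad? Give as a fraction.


w_new = -1 - 1/10 * 7 = -1 - 7/10 = -17/10.

-17/10


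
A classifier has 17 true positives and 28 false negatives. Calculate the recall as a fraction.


Recall = TP / (TP + FN) = 17 / 45 = 17/45.

17/45


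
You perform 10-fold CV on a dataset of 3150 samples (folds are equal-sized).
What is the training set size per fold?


Each validation fold has 3150/10 = 315 samples. Training set = 3150 - 315 = 2835.

2835


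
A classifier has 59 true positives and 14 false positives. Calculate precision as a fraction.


Precision = TP / (TP + FP) = 59 / 73 = 59/73.

59/73


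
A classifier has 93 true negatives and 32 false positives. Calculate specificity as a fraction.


Specificity = TN / (TN + FP) = 93 / 125 = 93/125.

93/125


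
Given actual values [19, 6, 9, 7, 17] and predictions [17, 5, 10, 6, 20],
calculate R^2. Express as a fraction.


Mean(y) = 58/5. SS_res = 16. SS_tot = 716/5. R^2 = 1 - 16/(716/5) = 159/179.

159/179


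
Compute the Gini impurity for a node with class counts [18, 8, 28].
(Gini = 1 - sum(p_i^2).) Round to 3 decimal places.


Total = 54. Proportions: 18/54, 8/54, 28/54. sum(p_i^2) = 0.4019. Gini = 1 - 0.4019 = 0.5981, which rounds to 0.598.

0.598


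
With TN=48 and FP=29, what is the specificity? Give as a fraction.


Specificity = TN / (TN + FP) = 48 / 77 = 48/77.

48/77


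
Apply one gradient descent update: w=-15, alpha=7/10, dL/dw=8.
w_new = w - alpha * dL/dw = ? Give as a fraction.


w_new = -15 - 7/10 * 8 = -15 - 28/5 = -103/5.

-103/5


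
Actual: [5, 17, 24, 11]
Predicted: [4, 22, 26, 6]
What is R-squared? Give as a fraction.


Mean(y) = 57/4. SS_res = 55. SS_tot = 795/4. R^2 = 1 - 55/(795/4) = 115/159.

115/159


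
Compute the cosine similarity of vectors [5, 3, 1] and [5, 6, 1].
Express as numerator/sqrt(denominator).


dot = 44. |a|^2 = 35, |b|^2 = 62. cos = 44/sqrt(2170).

44/sqrt(2170)


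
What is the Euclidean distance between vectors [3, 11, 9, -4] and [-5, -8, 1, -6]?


d = sqrt(sum of squared differences). (3--5)^2=64, (11--8)^2=361, (9-1)^2=64, (-4--6)^2=4. Sum = 493.

sqrt(493)


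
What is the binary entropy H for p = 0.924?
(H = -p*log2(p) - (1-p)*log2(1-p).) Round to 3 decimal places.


H = -0.924*log2(0.924) - 0.076*log2(0.076) = 0.388.

0.388


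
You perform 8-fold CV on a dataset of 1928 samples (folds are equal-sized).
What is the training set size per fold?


Each validation fold has 1928/8 = 241 samples. Training set = 1928 - 241 = 1687.

1687


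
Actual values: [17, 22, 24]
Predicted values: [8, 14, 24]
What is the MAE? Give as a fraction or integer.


MAE = (1/3) * (|17-8|=9 + |22-14|=8 + |24-24|=0). Sum = 17. MAE = 17/3.

17/3


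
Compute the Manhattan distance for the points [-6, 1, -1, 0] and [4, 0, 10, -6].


d = sum of absolute differences: |-6-4|=10 + |1-0|=1 + |-1-10|=11 + |0--6|=6 = 28.

28


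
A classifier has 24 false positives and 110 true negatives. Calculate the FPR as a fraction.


FPR = FP / (FP + TN) = 24 / 134 = 12/67.

12/67


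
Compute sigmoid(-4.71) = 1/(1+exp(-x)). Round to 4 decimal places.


sigma(-4.71) = 1/(1+e^(4.71)) = 1/(1+111.052160) = 1/112.052160 = 0.0089.

0.0089


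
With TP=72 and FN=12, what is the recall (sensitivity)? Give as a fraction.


Recall = TP / (TP + FN) = 72 / 84 = 6/7.

6/7


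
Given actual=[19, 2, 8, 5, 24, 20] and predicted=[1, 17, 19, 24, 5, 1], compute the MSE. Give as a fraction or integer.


MSE = (1/6) * ((19-1)^2=324 + (2-17)^2=225 + (8-19)^2=121 + (5-24)^2=361 + (24-5)^2=361 + (20-1)^2=361). Sum = 1753. MSE = 1753/6.

1753/6


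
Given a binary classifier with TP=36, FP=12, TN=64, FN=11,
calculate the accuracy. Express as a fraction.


Accuracy = (TP + TN) / (TP + TN + FP + FN) = (36 + 64) / 123 = 100/123.

100/123


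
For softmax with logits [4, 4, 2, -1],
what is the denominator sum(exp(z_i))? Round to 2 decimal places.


Denom = e^4=54.5982 + e^4=54.5982 + e^2=7.3891 + e^-1=0.3679. Sum = 116.9534, which rounds to 116.95.

116.95


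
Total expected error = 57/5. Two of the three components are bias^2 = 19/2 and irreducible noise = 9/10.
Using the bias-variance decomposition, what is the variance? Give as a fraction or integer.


Total error = bias^2 + variance + irreducible noise. So variance = 57/5 - 19/2 - 9/10 = 1.

1


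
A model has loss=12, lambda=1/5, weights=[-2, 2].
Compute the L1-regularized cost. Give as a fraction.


L1 norm = sum(|w|) = 4. J = 12 + 1/5 * 4 = 64/5.

64/5


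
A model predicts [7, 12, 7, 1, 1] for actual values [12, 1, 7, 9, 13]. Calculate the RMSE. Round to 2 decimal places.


MSE = 70.8000. RMSE = sqrt(70.8000) = 8.41.

8.41


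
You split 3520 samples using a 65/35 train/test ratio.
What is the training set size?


Test set = 3520 * 35% = 1232. Training set = 3520 - 1232 = 2288.

2288


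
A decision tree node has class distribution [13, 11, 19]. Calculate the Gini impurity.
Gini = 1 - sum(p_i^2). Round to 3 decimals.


Total = 43. Proportions: 13/43, 11/43, 19/43. sum(p_i^2) = 0.3521. Gini = 1 - 0.3521 = 0.6479, which rounds to 0.648.

0.648


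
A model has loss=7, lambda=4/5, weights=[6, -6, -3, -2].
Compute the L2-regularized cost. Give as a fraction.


L2 sq norm = sum(w^2) = 85. J = 7 + 4/5 * 85 = 75.

75


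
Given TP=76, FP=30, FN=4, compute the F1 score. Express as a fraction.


Precision = 76/106 = 38/53. Recall = 76/80 = 19/20. F1 = 2*P*R/(P+R) = 76/93.

76/93


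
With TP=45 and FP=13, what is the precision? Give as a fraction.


Precision = TP / (TP + FP) = 45 / 58 = 45/58.

45/58


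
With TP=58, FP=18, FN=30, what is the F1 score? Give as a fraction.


Precision = 58/76 = 29/38. Recall = 58/88 = 29/44. F1 = 2*P*R/(P+R) = 29/41.

29/41


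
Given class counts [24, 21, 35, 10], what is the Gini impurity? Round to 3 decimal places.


Total = 90. Proportions: 24/90, 21/90, 35/90, 10/90. sum(p_i^2) = 0.2891. Gini = 1 - 0.2891 = 0.7109, which rounds to 0.711.

0.711


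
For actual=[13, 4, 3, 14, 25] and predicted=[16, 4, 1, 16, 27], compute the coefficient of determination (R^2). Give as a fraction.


Mean(y) = 59/5. SS_res = 21. SS_tot = 1594/5. R^2 = 1 - 21/(1594/5) = 1489/1594.

1489/1594


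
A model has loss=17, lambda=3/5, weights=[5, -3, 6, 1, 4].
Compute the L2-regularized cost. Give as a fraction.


L2 sq norm = sum(w^2) = 87. J = 17 + 3/5 * 87 = 346/5.

346/5


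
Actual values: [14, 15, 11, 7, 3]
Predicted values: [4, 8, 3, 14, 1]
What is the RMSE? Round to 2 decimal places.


MSE = 53.2000. RMSE = sqrt(53.2000) = 7.29.

7.29


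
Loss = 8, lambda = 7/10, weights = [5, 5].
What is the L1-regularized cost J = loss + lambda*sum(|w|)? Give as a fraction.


L1 norm = sum(|w|) = 10. J = 8 + 7/10 * 10 = 15.

15


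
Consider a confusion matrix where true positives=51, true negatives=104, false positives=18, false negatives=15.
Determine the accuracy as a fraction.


Accuracy = (TP + TN) / (TP + TN + FP + FN) = (51 + 104) / 188 = 155/188.

155/188


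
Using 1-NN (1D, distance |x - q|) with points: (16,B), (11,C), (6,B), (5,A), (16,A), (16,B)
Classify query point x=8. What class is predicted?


Distances: |16-8|=8, |11-8|=3, |6-8|=2, |5-8|=3, |16-8|=8, |16-8|=8. 1 nearest: (6,B). Counts: {'B': 1}. Majority class: B.

B


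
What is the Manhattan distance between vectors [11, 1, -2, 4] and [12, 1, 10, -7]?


d = sum of absolute differences: |11-12|=1 + |1-1|=0 + |-2-10|=12 + |4--7|=11 = 24.

24


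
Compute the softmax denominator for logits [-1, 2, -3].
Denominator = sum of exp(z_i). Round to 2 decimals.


Denom = e^-1=0.3679 + e^2=7.3891 + e^-3=0.0498. Sum = 7.8068, which rounds to 7.81.

7.81


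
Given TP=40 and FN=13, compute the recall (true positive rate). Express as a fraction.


Recall = TP / (TP + FN) = 40 / 53 = 40/53.

40/53


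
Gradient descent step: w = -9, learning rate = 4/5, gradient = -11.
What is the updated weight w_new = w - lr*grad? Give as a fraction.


w_new = -9 - 4/5 * -11 = -9 - -44/5 = -1/5.

-1/5


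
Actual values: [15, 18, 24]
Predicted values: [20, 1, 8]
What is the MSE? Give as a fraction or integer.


MSE = (1/3) * ((15-20)^2=25 + (18-1)^2=289 + (24-8)^2=256). Sum = 570. MSE = 190.

190


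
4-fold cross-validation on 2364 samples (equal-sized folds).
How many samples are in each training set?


Each validation fold has 2364/4 = 591 samples. Training set = 2364 - 591 = 1773.

1773


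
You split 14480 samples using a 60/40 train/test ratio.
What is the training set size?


Test set = 14480 * 40% = 5792. Training set = 14480 - 5792 = 8688.

8688


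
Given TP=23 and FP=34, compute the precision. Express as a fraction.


Precision = TP / (TP + FP) = 23 / 57 = 23/57.

23/57


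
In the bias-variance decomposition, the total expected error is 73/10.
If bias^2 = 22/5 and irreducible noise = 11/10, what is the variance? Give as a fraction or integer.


Total error = bias^2 + variance + irreducible noise. So variance = 73/10 - 22/5 - 11/10 = 9/5.

9/5


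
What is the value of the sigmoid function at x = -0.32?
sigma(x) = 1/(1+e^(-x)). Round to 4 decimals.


sigma(-0.32) = 1/(1+e^(0.32)) = 1/(1+1.377128) = 1/2.377128 = 0.4207.

0.4207


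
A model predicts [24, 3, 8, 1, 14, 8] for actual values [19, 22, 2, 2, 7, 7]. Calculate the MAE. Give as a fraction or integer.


MAE = (1/6) * (|19-24|=5 + |22-3|=19 + |2-8|=6 + |2-1|=1 + |7-14|=7 + |7-8|=1). Sum = 39. MAE = 13/2.

13/2


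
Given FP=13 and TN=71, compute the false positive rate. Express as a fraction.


FPR = FP / (FP + TN) = 13 / 84 = 13/84.

13/84


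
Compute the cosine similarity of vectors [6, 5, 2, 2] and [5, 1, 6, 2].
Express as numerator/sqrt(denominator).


dot = 51. |a|^2 = 69, |b|^2 = 66. cos = 51/sqrt(4554).

51/sqrt(4554)


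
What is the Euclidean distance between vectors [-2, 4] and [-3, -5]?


d = sqrt(sum of squared differences). (-2--3)^2=1, (4--5)^2=81. Sum = 82.

sqrt(82)


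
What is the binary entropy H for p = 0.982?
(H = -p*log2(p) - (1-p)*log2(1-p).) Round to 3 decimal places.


H = -0.982*log2(0.982) - 0.018*log2(0.018) = 0.130.

0.130


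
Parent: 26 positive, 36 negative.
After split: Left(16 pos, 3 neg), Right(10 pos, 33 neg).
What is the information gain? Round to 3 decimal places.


H(parent) = 0.9812. H(left) = 0.6292, H(right) = 0.7824. Weighted = (19/62)*0.6292 + (43/62)*0.7824 = 0.7355. IG = 0.9812 - 0.7355 = 0.2457, which rounds to 0.246.

0.246


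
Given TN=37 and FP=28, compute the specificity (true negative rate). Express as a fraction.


Specificity = TN / (TN + FP) = 37 / 65 = 37/65.

37/65


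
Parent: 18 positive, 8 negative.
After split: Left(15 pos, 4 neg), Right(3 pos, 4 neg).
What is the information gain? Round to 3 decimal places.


H(parent) = 0.8905. H(left) = 0.7425, H(right) = 0.9852. Weighted = (19/26)*0.7425 + (7/26)*0.9852 = 0.8078. IG = 0.8905 - 0.8078 = 0.0827, which rounds to 0.083.

0.083


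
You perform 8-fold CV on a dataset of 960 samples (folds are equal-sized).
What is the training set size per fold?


Each validation fold has 960/8 = 120 samples. Training set = 960 - 120 = 840.

840


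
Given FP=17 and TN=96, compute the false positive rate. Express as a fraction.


FPR = FP / (FP + TN) = 17 / 113 = 17/113.

17/113


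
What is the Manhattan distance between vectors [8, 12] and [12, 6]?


d = sum of absolute differences: |8-12|=4 + |12-6|=6 = 10.

10


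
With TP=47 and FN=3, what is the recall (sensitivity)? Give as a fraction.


Recall = TP / (TP + FN) = 47 / 50 = 47/50.

47/50


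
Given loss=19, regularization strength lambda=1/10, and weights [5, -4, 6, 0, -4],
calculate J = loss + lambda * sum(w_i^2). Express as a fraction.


L2 sq norm = sum(w^2) = 93. J = 19 + 1/10 * 93 = 283/10.

283/10


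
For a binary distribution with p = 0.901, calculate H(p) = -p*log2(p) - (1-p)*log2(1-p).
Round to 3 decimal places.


H = -0.901*log2(0.901) - 0.099*log2(0.099) = 0.466.

0.466


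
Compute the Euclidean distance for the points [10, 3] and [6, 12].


d = sqrt(sum of squared differences). (10-6)^2=16, (3-12)^2=81. Sum = 97.

sqrt(97)


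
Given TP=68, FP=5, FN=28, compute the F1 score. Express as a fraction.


Precision = 68/73 = 68/73. Recall = 68/96 = 17/24. F1 = 2*P*R/(P+R) = 136/169.

136/169


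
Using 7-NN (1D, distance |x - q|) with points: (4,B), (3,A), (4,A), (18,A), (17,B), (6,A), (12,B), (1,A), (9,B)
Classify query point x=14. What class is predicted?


Distances: |4-14|=10, |3-14|=11, |4-14|=10, |18-14|=4, |17-14|=3, |6-14|=8, |12-14|=2, |1-14|=13, |9-14|=5. 7 nearest: (12,B), (17,B), (18,A), (9,B), (6,A), (4,A), (4,B). Counts: {'B': 4, 'A': 3}. Majority class: B.

B


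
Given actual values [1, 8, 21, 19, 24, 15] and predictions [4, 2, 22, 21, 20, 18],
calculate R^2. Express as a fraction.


Mean(y) = 44/3. SS_res = 75. SS_tot = 1132/3. R^2 = 1 - 75/(1132/3) = 907/1132.

907/1132


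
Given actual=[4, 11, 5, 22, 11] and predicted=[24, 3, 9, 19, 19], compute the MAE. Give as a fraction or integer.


MAE = (1/5) * (|4-24|=20 + |11-3|=8 + |5-9|=4 + |22-19|=3 + |11-19|=8). Sum = 43. MAE = 43/5.

43/5


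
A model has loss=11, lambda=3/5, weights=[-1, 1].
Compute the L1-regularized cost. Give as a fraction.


L1 norm = sum(|w|) = 2. J = 11 + 3/5 * 2 = 61/5.

61/5


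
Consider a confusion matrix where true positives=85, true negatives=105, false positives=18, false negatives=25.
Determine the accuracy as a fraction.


Accuracy = (TP + TN) / (TP + TN + FP + FN) = (85 + 105) / 233 = 190/233.

190/233


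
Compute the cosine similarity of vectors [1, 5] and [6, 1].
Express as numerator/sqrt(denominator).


dot = 11. |a|^2 = 26, |b|^2 = 37. cos = 11/sqrt(962).

11/sqrt(962)


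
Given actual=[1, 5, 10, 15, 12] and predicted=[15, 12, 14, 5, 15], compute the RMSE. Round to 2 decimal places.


MSE = 74.0000. RMSE = sqrt(74.0000) = 8.60.

8.60


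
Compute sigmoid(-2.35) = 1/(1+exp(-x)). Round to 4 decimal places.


sigma(-2.35) = 1/(1+e^(2.35)) = 1/(1+10.485570) = 1/11.485570 = 0.0871.

0.0871


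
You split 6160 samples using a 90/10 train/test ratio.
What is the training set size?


Test set = 6160 * 10% = 616. Training set = 6160 - 616 = 5544.

5544


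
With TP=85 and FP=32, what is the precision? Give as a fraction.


Precision = TP / (TP + FP) = 85 / 117 = 85/117.

85/117


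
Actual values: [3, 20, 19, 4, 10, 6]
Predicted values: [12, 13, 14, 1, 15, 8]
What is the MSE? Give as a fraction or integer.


MSE = (1/6) * ((3-12)^2=81 + (20-13)^2=49 + (19-14)^2=25 + (4-1)^2=9 + (10-15)^2=25 + (6-8)^2=4). Sum = 193. MSE = 193/6.

193/6


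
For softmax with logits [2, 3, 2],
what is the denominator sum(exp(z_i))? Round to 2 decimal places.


Denom = e^2=7.3891 + e^3=20.0855 + e^2=7.3891. Sum = 34.8637, which rounds to 34.86.

34.86


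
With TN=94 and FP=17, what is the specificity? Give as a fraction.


Specificity = TN / (TN + FP) = 94 / 111 = 94/111.

94/111


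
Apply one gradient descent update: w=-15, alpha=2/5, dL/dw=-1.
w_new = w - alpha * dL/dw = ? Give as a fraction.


w_new = -15 - 2/5 * -1 = -15 - -2/5 = -73/5.

-73/5


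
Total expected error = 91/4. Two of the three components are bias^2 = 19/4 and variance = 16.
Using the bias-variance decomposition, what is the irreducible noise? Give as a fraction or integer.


Total error = bias^2 + variance + irreducible noise. So irreducible noise = 91/4 - 19/4 - 16 = 2.

2


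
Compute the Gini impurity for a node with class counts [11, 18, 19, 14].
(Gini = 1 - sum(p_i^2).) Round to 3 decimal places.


Total = 62. Proportions: 11/62, 18/62, 19/62, 14/62. sum(p_i^2) = 0.2607. Gini = 1 - 0.2607 = 0.7393, which rounds to 0.739.

0.739


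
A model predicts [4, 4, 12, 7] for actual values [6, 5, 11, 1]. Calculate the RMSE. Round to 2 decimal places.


MSE = 10.5000. RMSE = sqrt(10.5000) = 3.24.

3.24


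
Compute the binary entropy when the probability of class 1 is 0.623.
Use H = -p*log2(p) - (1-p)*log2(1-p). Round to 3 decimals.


H = -0.623*log2(0.623) - 0.377*log2(0.377) = 0.956.

0.956


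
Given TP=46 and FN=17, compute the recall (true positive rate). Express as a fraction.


Recall = TP / (TP + FN) = 46 / 63 = 46/63.

46/63


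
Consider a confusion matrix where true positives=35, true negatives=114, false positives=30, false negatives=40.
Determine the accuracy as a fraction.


Accuracy = (TP + TN) / (TP + TN + FP + FN) = (35 + 114) / 219 = 149/219.

149/219


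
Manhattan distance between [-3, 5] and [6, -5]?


d = sum of absolute differences: |-3-6|=9 + |5--5|=10 = 19.

19


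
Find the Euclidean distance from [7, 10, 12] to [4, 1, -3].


d = sqrt(sum of squared differences). (7-4)^2=9, (10-1)^2=81, (12--3)^2=225. Sum = 315.

sqrt(315)


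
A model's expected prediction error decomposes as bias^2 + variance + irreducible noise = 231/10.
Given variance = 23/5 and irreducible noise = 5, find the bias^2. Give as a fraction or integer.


Total error = bias^2 + variance + irreducible noise. So bias^2 = 231/10 - 23/5 - 5 = 27/2.

27/2


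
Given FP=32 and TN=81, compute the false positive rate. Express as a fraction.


FPR = FP / (FP + TN) = 32 / 113 = 32/113.

32/113


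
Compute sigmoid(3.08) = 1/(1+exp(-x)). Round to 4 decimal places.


sigma(3.08) = 1/(1+e^(-3.08)) = 1/(1+0.045959) = 1/1.045959 = 0.9561.

0.9561


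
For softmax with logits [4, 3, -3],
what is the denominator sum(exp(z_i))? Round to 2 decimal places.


Denom = e^4=54.5982 + e^3=20.0855 + e^-3=0.0498. Sum = 74.7335, which rounds to 74.73.

74.73


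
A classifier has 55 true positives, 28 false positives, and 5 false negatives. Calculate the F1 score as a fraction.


Precision = 55/83 = 55/83. Recall = 55/60 = 11/12. F1 = 2*P*R/(P+R) = 10/13.

10/13


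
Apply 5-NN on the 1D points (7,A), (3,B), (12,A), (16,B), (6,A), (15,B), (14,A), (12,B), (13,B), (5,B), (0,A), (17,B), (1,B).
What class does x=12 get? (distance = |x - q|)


Distances: |7-12|=5, |3-12|=9, |12-12|=0, |16-12|=4, |6-12|=6, |15-12|=3, |14-12|=2, |12-12|=0, |13-12|=1, |5-12|=7, |0-12|=12, |17-12|=5, |1-12|=11. 5 nearest: (12,A), (12,B), (13,B), (14,A), (15,B). Counts: {'A': 2, 'B': 3}. Majority class: B.

B


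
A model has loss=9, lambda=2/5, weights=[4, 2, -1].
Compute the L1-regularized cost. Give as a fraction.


L1 norm = sum(|w|) = 7. J = 9 + 2/5 * 7 = 59/5.

59/5


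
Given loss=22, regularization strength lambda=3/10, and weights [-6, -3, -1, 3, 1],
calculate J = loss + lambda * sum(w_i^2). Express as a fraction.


L2 sq norm = sum(w^2) = 56. J = 22 + 3/10 * 56 = 194/5.

194/5


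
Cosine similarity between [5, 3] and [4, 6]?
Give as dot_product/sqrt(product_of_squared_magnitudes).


dot = 38. |a|^2 = 34, |b|^2 = 52. cos = 38/sqrt(1768).

38/sqrt(1768)


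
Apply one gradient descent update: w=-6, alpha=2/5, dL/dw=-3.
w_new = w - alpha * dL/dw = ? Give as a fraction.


w_new = -6 - 2/5 * -3 = -6 - -6/5 = -24/5.

-24/5


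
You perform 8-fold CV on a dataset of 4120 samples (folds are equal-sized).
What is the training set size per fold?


Each validation fold has 4120/8 = 515 samples. Training set = 4120 - 515 = 3605.

3605


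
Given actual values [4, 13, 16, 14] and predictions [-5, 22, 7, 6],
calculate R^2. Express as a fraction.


Mean(y) = 47/4. SS_res = 307. SS_tot = 339/4. R^2 = 1 - 307/(339/4) = -889/339.

-889/339


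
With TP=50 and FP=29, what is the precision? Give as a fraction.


Precision = TP / (TP + FP) = 50 / 79 = 50/79.

50/79


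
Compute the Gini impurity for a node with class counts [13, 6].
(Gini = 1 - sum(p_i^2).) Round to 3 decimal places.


Total = 19. Proportions: 13/19, 6/19. sum(p_i^2) = 0.5679. Gini = 1 - 0.5679 = 0.4321, which rounds to 0.432.

0.432


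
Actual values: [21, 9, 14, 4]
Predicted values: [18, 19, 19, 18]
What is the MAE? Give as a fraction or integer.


MAE = (1/4) * (|21-18|=3 + |9-19|=10 + |14-19|=5 + |4-18|=14). Sum = 32. MAE = 8.

8


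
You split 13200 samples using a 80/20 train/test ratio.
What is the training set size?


Test set = 13200 * 20% = 2640. Training set = 13200 - 2640 = 10560.

10560


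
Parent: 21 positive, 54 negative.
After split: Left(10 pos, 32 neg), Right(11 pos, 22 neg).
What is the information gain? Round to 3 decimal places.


H(parent) = 0.8555. H(left) = 0.7919, H(right) = 0.9183. Weighted = (42/75)*0.7919 + (33/75)*0.9183 = 0.8475. IG = 0.8555 - 0.8475 = 0.0080, which rounds to 0.008.

0.008


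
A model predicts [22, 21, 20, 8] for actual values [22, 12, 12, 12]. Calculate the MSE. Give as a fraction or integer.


MSE = (1/4) * ((22-22)^2=0 + (12-21)^2=81 + (12-20)^2=64 + (12-8)^2=16). Sum = 161. MSE = 161/4.

161/4
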